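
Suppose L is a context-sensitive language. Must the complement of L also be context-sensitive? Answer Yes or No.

The context-sensitive languages are exactly NSPACE(n), and by the Immerman–Szelepcsényi theorem nondeterministic space classes (from log n up) are closed under complement.
So the context-sensitive languages are closed under complement.

Yes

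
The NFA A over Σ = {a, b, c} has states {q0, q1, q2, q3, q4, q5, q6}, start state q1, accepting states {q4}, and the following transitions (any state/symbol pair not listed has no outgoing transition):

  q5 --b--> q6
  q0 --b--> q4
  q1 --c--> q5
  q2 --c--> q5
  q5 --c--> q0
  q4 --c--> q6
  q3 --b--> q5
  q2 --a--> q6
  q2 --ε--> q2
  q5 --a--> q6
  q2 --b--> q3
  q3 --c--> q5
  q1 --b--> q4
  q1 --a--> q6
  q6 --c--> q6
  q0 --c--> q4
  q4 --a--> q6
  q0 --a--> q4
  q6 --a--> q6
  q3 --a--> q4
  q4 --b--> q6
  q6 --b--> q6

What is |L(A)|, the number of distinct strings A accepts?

4

The useful subgraph on states {q0, q1, q4, q5} is acyclic, so L(A) is finite; the longest accepting path visits 4 useful states, giving maximum string length 3.
Counting accepting paths from q1 by length: 1 of length 1, 3 of length 3. Total 4.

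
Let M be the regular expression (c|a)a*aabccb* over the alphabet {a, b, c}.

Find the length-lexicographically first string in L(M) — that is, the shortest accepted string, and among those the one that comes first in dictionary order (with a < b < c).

By inspection of the expression, no string of length less than 6 matches, and aaabcc is the lexicographically first match of length 6.

aaabcc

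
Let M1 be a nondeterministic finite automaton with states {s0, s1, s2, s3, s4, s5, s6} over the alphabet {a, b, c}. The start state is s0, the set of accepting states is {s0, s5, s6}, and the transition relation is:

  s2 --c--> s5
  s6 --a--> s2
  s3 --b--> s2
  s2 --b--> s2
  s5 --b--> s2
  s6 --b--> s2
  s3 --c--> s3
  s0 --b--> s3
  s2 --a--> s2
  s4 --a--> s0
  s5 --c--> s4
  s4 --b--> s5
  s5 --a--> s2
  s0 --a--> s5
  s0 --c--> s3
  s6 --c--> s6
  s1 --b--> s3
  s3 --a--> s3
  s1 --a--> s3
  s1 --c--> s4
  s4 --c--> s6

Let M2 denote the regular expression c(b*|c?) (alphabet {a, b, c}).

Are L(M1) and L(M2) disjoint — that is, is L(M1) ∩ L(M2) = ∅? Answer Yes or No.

Yes

Converting the expression M2 to a DFA (subset construction, then merging equivalent states) gives the minimal DFA with states {r0, r1, r2, r3, r4}, start state r0, accepting states {r2, r3, r4} and transitions r0: a→r1, b→r1, c→r2; r1: a→r1, b→r1, c→r1; r2: a→r1, b→r3, c→r4; r3: a→r1, b→r3, c→r1; r4: a→r1, b→r1, c→r1.
Exploring the product automaton M1 × M2 from the start pair (s0, r0), following both machines on each input symbol, reaches 10 state pairs: (s0, r0), (s5, r1), (s3, r1), (s3, r2), (s2, r1), (s4, r1), (s2, r3), (s3, r4), (s0, r1), (s6, r1).
M1 accepts in {s0, s5, s6} and M2 accepts in {r2, r3, r4}; no reachable pair has both components accepting, so no string drives both machines to acceptance simultaneously and L(M1) ∩ L(M2) = ∅.
So no string is accepted by both, and the intersection is empty.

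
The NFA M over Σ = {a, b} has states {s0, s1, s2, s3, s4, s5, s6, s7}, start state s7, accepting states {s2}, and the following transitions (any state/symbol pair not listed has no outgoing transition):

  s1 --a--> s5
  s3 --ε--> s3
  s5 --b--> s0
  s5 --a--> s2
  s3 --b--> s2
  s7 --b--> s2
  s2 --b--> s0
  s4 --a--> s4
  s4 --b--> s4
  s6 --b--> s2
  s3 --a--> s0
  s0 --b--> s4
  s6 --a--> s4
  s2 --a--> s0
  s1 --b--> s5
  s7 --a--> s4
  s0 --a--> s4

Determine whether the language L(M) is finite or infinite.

The useful states (reachable from s7 and able to reach an accepting state) are {s2, s7}.
Restricted to these states the transition graph has no cycle, so every accepting path has bounded length and L is finite.

finite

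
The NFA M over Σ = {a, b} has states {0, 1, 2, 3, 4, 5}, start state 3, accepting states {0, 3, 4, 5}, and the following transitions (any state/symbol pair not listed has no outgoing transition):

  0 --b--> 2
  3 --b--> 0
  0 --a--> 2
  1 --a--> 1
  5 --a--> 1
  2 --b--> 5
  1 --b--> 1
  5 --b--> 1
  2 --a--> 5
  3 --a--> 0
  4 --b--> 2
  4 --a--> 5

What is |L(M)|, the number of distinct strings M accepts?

The useful subgraph on states {0, 2, 3, 5} is acyclic, so L(M) is finite; the longest accepting path visits 4 useful states, giving maximum string length 3.
Counting accepting paths from 3 by length: 1 of length 0, 2 of length 1, 8 of length 3. Total 11.

11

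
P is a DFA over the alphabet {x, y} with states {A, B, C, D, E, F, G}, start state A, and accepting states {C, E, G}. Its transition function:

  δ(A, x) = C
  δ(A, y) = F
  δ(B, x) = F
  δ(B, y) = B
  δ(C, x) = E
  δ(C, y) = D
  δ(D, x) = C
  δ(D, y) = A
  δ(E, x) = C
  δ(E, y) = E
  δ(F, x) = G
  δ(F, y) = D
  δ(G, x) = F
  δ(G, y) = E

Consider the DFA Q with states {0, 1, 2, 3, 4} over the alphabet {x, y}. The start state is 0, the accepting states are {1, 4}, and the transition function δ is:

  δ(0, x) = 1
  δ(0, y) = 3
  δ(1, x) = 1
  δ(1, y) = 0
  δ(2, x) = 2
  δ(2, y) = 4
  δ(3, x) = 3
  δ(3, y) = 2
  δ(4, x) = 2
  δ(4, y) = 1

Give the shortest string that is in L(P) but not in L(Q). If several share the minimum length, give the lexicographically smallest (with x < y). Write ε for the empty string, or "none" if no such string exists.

yx

The string yx is accepted by P but not by Q.
No shorter string lies in the difference, and yx is the lexicographically first length-2 string in L(P) \ L(Q).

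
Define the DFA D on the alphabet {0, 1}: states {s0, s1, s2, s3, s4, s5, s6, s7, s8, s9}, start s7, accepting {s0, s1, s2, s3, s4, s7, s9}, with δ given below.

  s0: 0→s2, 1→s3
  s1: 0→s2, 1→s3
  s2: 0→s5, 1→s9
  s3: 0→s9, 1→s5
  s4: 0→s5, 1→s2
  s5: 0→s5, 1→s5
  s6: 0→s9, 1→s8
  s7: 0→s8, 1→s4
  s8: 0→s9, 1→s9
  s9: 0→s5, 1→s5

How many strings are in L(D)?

6

The useful subgraph on states {s2, s4, s7, s8, s9} is acyclic, so L(D) is finite; the longest accepting path visits 4 useful states, giving maximum string length 3.
Counting accepting paths from s7 by length: 1 of length 0, 1 of length 1, 3 of length 2, 1 of length 3. Total 6.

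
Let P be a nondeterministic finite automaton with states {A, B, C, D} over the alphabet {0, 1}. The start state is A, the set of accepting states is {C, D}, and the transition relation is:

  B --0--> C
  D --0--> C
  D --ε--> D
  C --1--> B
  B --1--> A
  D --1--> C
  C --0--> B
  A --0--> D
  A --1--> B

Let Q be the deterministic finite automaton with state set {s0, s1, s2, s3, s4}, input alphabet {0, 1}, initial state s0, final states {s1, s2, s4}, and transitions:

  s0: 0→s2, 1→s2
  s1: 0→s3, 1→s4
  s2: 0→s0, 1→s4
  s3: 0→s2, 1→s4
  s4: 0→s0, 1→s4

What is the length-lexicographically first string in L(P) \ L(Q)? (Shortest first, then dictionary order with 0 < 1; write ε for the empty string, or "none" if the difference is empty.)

The string 00 is accepted by P but not by Q.
No shorter string lies in the difference, and 00 is the lexicographically first length-2 string in L(P) \ L(Q).

00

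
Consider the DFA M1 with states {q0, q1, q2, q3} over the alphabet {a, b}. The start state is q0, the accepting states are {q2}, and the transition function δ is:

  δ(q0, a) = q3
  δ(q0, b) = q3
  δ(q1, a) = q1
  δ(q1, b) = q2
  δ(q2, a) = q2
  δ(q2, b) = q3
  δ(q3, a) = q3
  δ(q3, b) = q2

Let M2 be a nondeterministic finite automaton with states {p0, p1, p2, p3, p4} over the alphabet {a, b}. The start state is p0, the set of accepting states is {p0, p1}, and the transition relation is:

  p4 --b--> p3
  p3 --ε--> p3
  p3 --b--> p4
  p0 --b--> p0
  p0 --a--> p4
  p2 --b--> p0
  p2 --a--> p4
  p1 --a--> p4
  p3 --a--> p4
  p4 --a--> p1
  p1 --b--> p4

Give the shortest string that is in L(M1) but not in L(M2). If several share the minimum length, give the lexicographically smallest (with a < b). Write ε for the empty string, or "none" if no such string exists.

The string ab is accepted by M1 but not by M2.
No shorter string lies in the difference, and ab is the lexicographically first length-2 string in L(M1) \ L(M2).

ab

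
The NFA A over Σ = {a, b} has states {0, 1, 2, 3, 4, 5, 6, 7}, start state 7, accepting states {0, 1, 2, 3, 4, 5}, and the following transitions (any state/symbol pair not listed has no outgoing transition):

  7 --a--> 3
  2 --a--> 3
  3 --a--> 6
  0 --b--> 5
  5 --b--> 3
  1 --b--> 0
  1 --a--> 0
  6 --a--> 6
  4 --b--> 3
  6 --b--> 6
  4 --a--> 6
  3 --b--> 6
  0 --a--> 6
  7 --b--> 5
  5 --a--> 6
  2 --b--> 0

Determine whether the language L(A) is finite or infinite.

finite

The useful states (reachable from 7 and able to reach an accepting state) are {3, 5, 7}.
Restricted to these states the transition graph has no cycle, so every accepting path has bounded length and L is finite.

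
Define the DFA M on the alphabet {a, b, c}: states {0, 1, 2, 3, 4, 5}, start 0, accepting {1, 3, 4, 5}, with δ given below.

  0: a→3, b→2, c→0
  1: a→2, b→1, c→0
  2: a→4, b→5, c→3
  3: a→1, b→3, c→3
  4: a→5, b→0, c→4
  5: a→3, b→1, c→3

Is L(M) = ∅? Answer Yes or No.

The string a is accepted: the run 0 → 3 ends in the accepting state 3.
Since at least one string is accepted, L(M) is not empty.

No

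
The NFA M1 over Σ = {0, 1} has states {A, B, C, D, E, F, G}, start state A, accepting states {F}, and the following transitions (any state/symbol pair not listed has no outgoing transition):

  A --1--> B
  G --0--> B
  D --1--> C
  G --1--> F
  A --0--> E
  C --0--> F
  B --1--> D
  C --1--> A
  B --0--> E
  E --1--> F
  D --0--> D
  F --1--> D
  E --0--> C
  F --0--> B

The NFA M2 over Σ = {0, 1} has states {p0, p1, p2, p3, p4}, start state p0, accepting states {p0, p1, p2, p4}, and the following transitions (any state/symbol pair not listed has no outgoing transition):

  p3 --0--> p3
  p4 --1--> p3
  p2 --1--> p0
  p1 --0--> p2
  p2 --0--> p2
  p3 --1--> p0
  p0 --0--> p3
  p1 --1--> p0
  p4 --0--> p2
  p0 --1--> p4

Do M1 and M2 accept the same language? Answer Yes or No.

The string 000 is accepted by M1 but rejected by M2.
So L(M1) ≠ L(M2).

No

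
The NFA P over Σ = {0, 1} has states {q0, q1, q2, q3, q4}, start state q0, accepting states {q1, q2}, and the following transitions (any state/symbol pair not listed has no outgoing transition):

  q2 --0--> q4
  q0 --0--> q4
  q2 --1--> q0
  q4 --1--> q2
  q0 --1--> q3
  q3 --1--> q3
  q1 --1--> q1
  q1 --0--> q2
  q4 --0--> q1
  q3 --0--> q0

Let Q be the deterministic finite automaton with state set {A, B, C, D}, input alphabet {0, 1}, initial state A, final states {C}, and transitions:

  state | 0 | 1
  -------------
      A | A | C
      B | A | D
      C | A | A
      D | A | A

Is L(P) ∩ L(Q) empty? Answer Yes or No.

The string 01 is accepted by both P and Q.
Hence L(P) ∩ L(Q) ≠ ∅.

No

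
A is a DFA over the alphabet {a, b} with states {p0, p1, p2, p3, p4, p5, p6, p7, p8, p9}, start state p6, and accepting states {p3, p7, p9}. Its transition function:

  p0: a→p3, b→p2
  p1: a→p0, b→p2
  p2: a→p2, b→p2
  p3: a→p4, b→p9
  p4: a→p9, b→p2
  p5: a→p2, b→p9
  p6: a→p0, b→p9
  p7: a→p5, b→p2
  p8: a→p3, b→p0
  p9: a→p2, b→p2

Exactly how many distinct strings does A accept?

The useful subgraph on states {p0, p3, p4, p6, p9} is acyclic, so L(A) is finite; the longest accepting path visits 5 useful states, giving maximum string length 4.
Counting accepting paths from p6 by length: 1 of length 1, 1 of length 2, 1 of length 3, 1 of length 4. Total 4.

4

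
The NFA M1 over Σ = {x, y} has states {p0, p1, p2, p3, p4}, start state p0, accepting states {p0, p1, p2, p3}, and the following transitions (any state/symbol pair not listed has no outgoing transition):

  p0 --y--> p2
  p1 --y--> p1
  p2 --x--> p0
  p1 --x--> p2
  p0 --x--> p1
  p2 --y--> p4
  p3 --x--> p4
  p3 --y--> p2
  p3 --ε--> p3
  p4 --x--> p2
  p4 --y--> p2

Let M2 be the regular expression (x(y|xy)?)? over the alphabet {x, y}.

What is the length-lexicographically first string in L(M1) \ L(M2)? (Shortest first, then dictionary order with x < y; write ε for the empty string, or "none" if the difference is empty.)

y

The string y is accepted by M1 but not by M2.
No shorter string lies in the difference, and y is the lexicographically first length-1 string in L(M1) \ L(M2).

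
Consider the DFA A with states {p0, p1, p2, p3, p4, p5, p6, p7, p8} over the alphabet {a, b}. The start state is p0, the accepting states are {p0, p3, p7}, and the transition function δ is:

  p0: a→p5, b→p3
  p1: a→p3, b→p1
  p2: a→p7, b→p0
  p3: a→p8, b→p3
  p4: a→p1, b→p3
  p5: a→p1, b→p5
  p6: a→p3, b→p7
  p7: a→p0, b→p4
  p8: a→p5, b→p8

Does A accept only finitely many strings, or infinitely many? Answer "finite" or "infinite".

infinite

State p8 is reachable from the start and can reach an accepting state, and it lies on the cycle p8 → p8.
Traversing that cycle any number of times yields accepted strings of unbounded length, so the language is infinite.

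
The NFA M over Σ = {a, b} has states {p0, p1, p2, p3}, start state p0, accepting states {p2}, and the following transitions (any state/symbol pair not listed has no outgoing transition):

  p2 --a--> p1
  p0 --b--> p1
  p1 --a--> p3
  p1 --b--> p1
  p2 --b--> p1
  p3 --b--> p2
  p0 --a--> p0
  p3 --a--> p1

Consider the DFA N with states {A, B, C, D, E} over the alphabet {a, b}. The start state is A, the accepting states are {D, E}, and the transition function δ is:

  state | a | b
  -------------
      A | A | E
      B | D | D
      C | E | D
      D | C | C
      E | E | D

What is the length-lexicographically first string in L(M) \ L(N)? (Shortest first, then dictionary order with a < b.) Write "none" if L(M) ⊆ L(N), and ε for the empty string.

Exploring the product automaton M × N from the start pair (p0, A), following both machines on each input symbol, reaches 7 state pairs: (p0, A), (p1, E), (p3, E), (p1, D), (p2, D), (p3, C), (p1, C).
M accepts in {p2} and N accepts in {D, E}. The reachable pairs whose M-component is accepting are (p2, D); in each of them the N-component is accepting too, so the product for L(M) \ L(N) (M-component accepting, N-component rejecting) has no reachable accepting pair and the difference is empty.
So every string accepted by M is also accepted by N: L(M) \ L(N) = ∅ and there is no such string.

none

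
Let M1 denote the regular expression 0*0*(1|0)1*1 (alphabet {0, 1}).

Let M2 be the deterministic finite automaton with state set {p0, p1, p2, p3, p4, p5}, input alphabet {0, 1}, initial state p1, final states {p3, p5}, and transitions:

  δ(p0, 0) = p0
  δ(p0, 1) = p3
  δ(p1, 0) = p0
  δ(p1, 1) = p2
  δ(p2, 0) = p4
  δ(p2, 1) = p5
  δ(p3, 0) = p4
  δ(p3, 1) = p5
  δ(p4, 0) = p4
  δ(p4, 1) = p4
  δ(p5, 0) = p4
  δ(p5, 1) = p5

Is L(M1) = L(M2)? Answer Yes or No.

Yes

Converting the expression M1 to a DFA (subset construction, then merging equivalent states) gives the minimal DFA with states {r0, r1, r2, r3, r4}, start state r0, accepting states {r3} and transitions r0: 0→r1, 1→r2; r1: 0→r1, 1→r3; r2: 0→r4, 1→r3; r3: 0→r4, 1→r3; r4: 0→r4, 1→r4.
Exploring the product automaton M1 × M2 from the start pair (r0, p1), following both machines on each input symbol, reaches 6 state pairs: (r0, p1), (r1, p0), (r2, p2), (r3, p3), (r4, p4), (r3, p5).
M1 accepts in {r3} and M2 accepts in {p3, p5}. In every reachable pair the two components are either both accepting — (r3, p3), (r3, p5) — or both non-accepting, so no string is accepted by exactly one of the machines: L(M1) \ L(M2) and L(M2) \ L(M1) are both empty.
Hence every string is accepted by M1 iff it is accepted by M2, and the two languages coincide.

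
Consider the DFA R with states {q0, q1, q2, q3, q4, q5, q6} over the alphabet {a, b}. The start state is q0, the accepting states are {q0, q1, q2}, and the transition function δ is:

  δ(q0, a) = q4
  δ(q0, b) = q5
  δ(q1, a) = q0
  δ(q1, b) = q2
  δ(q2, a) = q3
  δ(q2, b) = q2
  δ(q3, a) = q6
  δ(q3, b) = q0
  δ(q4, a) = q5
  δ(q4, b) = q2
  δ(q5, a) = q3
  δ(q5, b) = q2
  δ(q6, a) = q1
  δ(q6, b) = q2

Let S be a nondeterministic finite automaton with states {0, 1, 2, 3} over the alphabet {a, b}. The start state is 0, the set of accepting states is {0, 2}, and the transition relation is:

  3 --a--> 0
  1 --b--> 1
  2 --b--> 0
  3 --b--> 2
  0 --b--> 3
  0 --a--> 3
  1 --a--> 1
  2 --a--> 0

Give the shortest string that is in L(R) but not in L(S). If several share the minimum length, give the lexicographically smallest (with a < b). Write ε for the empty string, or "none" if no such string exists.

The string aab is accepted by R but not by S.
No shorter string lies in the difference, and aab is the lexicographically first length-3 string in L(R) \ L(S).

aab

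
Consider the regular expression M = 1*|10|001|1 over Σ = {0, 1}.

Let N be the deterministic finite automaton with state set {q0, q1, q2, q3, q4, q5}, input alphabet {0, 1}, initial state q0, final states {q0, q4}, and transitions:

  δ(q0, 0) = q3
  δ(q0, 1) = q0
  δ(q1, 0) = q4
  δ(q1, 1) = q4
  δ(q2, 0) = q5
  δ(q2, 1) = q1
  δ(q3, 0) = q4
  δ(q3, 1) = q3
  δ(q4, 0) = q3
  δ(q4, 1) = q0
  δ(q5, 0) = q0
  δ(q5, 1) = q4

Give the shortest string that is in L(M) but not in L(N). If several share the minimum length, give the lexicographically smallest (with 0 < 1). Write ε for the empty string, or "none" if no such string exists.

10

The string 10 is accepted by M but not by N.
No shorter string lies in the difference, and 10 is the lexicographically first length-2 string in L(M) \ L(N).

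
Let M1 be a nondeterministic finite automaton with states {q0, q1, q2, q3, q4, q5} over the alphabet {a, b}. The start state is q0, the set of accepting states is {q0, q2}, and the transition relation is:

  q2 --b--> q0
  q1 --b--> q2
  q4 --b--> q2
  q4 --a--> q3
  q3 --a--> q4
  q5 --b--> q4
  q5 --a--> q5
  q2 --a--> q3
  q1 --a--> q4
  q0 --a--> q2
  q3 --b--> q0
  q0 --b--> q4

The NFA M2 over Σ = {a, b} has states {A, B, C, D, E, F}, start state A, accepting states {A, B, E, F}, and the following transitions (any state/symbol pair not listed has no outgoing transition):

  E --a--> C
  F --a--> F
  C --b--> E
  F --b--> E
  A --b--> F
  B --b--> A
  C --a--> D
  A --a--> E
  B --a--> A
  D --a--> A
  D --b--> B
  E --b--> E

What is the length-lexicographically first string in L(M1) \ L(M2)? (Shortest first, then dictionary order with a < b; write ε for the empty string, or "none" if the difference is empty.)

The string aba is accepted by M1 but not by M2.
No shorter string lies in the difference, and aba is the lexicographically first length-3 string in L(M1) \ L(M2).

aba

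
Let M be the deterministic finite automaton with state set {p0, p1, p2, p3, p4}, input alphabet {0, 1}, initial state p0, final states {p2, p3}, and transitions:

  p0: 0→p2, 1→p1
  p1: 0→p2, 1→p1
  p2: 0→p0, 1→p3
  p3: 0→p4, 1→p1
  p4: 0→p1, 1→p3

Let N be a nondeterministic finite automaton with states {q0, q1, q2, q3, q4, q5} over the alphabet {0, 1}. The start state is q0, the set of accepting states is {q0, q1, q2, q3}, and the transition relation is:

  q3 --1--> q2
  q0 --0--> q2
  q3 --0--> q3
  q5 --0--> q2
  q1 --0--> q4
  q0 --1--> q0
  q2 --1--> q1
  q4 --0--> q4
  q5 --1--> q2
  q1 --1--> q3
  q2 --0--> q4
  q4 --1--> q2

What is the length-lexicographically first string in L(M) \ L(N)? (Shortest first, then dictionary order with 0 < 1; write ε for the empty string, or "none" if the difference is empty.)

000

The string 000 is accepted by M but not by N.
No shorter string lies in the difference, and 000 is the lexicographically first length-3 string in L(M) \ L(N).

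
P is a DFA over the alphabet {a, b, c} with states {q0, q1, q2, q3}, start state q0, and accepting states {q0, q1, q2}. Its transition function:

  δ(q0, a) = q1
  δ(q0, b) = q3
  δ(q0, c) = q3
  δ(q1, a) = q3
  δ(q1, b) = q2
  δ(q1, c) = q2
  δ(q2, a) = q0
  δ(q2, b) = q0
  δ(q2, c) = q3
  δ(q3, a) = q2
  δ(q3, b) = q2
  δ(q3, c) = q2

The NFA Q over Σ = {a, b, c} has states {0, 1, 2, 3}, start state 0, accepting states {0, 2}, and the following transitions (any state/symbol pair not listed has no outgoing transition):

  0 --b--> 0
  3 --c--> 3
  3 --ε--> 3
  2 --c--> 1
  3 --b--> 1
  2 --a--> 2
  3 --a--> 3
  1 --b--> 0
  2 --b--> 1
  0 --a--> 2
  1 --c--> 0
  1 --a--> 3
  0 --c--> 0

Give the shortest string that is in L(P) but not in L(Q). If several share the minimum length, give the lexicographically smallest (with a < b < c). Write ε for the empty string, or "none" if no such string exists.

ab

The string ab is accepted by P but not by Q.
No shorter string lies in the difference, and ab is the lexicographically first length-2 string in L(P) \ L(Q).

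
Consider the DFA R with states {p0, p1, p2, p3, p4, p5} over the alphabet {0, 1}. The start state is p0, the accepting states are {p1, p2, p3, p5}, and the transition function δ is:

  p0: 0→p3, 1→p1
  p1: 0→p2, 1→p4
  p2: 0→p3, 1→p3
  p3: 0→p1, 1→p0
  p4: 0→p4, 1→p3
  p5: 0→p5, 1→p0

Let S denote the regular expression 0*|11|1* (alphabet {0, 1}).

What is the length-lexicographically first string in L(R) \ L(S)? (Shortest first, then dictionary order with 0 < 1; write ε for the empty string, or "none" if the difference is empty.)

The string 10 is accepted by R but not by S.
No shorter string lies in the difference, and 10 is the lexicographically first length-2 string in L(R) \ L(S).

10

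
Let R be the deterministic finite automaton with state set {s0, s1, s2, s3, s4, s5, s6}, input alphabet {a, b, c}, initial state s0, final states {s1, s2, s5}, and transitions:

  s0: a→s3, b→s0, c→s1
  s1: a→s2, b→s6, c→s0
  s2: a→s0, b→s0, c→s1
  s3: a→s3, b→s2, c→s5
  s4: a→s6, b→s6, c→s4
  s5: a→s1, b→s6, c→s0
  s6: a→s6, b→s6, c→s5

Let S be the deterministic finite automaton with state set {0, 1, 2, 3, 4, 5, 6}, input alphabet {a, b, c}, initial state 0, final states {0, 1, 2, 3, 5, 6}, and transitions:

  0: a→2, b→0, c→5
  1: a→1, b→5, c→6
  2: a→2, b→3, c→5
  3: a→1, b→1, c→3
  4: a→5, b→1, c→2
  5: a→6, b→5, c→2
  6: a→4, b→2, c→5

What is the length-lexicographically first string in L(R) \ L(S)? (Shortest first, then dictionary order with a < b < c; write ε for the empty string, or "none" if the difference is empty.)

The string acaa is accepted by R but not by S.
No shorter string lies in the difference, and acaa is the lexicographically first length-4 string in L(R) \ L(S).

acaa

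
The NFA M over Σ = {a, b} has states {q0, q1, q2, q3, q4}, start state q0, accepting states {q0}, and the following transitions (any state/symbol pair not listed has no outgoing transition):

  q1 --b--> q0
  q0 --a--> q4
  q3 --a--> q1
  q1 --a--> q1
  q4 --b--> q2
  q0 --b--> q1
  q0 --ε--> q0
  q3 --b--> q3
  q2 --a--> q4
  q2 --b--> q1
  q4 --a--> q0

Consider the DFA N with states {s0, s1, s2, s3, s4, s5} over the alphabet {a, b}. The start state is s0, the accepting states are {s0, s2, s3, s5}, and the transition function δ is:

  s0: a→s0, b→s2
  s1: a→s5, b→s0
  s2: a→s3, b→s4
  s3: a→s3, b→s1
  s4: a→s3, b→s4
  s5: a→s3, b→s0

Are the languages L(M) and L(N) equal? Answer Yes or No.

The string bb is accepted by M but rejected by N.
So L(M) ≠ L(N).

No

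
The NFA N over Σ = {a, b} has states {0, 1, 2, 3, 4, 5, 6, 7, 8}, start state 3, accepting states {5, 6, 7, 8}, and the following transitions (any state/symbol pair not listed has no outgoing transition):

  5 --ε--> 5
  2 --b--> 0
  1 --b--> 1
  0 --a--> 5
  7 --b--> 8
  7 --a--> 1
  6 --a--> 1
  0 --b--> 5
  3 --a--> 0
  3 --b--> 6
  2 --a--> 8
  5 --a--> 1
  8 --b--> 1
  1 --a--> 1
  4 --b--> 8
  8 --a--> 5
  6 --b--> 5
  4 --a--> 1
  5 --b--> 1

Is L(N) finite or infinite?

The useful states (reachable from 3 and able to reach an accepting state) are {0, 3, 5, 6}.
Restricted to these states the transition graph has no cycle, so every accepting path has bounded length and L is finite.

finite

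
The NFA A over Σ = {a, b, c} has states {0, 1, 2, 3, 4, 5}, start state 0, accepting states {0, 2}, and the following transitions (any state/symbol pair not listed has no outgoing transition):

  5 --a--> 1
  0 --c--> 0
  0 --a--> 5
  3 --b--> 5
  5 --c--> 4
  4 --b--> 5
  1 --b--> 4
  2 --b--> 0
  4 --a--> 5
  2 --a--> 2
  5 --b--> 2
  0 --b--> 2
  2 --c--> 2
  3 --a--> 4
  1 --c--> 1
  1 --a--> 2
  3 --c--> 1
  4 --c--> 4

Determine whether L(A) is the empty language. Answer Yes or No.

No

The empty string ε is accepted: the run 0 ends in the accepting state 0.
Since at least one string is accepted, L(A) is not empty.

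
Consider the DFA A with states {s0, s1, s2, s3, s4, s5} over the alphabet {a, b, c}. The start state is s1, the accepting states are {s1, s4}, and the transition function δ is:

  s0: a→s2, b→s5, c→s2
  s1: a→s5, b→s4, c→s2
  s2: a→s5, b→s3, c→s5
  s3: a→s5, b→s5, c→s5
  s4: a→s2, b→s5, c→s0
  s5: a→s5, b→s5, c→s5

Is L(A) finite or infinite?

The useful states (reachable from s1 and able to reach an accepting state) are {s1, s4}.
Restricted to these states the transition graph has no cycle, so every accepting path has bounded length and L is finite.

finite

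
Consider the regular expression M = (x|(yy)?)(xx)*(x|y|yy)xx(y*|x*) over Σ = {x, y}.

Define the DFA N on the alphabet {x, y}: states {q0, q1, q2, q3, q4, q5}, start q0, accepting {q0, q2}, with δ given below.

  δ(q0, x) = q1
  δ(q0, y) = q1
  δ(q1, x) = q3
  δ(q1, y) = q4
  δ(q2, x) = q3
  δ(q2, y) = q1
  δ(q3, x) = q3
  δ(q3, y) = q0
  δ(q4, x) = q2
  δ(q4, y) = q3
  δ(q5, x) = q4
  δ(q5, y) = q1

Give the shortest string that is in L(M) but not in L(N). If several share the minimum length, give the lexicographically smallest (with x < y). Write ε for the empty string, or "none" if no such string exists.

xxx

The string xxx is accepted by M but not by N.
No shorter string lies in the difference, and xxx is the lexicographically first length-3 string in L(M) \ L(N).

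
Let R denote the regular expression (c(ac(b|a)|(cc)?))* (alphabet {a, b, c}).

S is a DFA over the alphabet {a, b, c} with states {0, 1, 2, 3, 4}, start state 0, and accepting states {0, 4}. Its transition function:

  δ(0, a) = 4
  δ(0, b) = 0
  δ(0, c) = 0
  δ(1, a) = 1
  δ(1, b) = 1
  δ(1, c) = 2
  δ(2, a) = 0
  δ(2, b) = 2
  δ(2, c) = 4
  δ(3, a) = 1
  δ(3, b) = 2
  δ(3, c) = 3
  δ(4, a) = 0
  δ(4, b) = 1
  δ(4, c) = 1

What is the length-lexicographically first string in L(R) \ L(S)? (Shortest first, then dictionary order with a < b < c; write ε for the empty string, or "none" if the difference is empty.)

caca

The string caca is accepted by R but not by S.
No shorter string lies in the difference, and caca is the lexicographically first length-4 string in L(R) \ L(S).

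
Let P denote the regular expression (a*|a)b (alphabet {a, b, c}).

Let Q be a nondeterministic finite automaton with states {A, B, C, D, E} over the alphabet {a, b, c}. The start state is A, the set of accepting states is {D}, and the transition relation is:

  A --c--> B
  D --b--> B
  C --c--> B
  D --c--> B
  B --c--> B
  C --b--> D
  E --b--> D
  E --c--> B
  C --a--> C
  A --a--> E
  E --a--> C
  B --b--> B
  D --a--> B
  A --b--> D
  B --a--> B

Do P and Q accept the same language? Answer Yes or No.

Yes

Converting the expression P to a DFA (subset construction, then merging equivalent states) gives the minimal DFA with states {p0, p1, p2}, start state p0, accepting states {p1} and transitions p0: a→p0, b→p1, c→p2; p1: a→p2, b→p2, c→p2; p2: a→p2, b→p2, c→p2.
Exploring the product automaton P × Q from the start pair (p0, A), following both machines on each input symbol, reaches 5 state pairs: (p0, A), (p0, E), (p1, D), (p2, B), (p0, C).
P accepts in {p1} and Q accepts in {D}. In every reachable pair the two components are either both accepting — (p1, D) — or both non-accepting, so no string is accepted by exactly one of the machines: L(P) \ L(Q) and L(Q) \ L(P) are both empty.
Hence every string is accepted by P iff it is accepted by Q, and the two languages coincide.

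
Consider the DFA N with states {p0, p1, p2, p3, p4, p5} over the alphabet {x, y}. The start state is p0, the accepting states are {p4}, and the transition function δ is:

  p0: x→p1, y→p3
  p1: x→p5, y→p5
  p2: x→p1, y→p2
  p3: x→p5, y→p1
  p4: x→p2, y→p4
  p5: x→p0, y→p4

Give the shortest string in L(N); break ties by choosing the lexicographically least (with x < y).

xxy

A breadth-first search from p0 reaches an accepting state first via the path p0 → p1 → p5 → p4 on input xxy.
No string of length < 3 is accepted (BFS exhausts all shorter strings without reaching an accepting state), and xxy is the lexicographically least accepting string of length 3.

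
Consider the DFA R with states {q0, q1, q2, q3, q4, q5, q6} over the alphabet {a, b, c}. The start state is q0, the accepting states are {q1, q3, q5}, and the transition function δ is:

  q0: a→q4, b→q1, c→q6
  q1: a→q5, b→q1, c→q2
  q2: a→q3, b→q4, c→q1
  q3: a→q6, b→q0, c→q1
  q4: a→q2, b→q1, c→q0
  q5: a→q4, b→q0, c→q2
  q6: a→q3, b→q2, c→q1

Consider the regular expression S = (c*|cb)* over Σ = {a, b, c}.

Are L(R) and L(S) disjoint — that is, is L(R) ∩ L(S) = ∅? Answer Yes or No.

No

The string cc is accepted by both R and S.
Hence L(R) ∩ L(S) ≠ ∅.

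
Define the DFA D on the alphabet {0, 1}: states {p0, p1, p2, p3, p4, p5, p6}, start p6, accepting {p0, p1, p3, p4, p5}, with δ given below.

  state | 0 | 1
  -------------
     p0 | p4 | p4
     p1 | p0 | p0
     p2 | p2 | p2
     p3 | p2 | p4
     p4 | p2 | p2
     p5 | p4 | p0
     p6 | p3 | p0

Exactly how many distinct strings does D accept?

The useful subgraph on states {p0, p3, p4, p6} is acyclic, so L(D) is finite; the longest accepting path visits 3 useful states, giving maximum string length 2.
Counting accepting paths from p6 by length: 2 of length 1, 3 of length 2. Total 5.

5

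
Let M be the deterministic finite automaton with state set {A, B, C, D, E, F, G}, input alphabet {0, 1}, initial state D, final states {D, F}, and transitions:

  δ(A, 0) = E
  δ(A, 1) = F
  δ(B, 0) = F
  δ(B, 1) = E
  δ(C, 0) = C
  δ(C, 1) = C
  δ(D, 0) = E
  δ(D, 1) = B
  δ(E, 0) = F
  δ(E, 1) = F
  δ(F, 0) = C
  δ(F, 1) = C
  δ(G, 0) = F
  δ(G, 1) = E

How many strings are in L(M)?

The useful subgraph on states {B, D, E, F} is acyclic, so L(M) is finite; the longest accepting path visits 4 useful states, giving maximum string length 3.
Counting accepting paths from D by length: 1 of length 0, 3 of length 2, 2 of length 3. Total 6.

6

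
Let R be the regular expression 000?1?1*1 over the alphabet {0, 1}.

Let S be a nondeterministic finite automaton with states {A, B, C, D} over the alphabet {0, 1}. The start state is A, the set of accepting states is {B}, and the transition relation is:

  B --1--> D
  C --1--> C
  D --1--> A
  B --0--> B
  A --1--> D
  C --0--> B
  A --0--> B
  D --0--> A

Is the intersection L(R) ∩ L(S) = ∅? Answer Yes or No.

Yes

Converting the expression R to a DFA (subset construction, then merging equivalent states) gives the minimal DFA with states {r0, r1, r2, r3, r4, r5}, start state r0, accepting states {r5} and transitions r0: 0→r1, 1→r2; r1: 0→r3, 1→r2; r2: 0→r2, 1→r2; r3: 0→r4, 1→r5; r4: 0→r2, 1→r5; r5: 0→r2, 1→r5.
Exploring the product automaton R × S from the start pair (r0, A), following both machines on each input symbol, reaches 9 state pairs: (r0, A), (r1, B), (r2, D), (r3, B), (r2, A), (r4, B), (r5, D), (r2, B), (r5, A).
R accepts in {r5} and S accepts in {B}; no reachable pair has both components accepting, so no string drives both machines to acceptance simultaneously and L(R) ∩ L(S) = ∅.
So no string is accepted by both, and the intersection is empty.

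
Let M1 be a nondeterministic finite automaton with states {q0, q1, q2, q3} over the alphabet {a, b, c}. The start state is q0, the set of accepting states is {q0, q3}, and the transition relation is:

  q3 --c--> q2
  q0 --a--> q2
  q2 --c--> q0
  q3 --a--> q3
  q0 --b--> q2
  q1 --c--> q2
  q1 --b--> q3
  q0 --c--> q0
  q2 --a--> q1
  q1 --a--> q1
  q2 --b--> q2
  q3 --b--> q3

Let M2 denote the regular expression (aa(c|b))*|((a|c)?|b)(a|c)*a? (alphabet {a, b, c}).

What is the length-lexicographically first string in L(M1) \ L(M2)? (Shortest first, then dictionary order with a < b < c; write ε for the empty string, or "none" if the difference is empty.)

abc

The string abc is accepted by M1 but not by M2.
No shorter string lies in the difference, and abc is the lexicographically first length-3 string in L(M1) \ L(M2).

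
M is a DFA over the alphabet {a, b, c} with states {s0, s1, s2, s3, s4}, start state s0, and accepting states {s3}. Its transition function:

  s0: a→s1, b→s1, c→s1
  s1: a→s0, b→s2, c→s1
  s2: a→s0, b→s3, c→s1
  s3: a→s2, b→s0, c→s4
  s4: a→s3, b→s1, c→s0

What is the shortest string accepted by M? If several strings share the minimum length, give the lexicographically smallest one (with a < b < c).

abb

A breadth-first search from s0 reaches an accepting state first via the path s0 → s1 → s2 → s3 on input abb.
No string of length < 3 is accepted (BFS exhausts all shorter strings without reaching an accepting state), and abb is the lexicographically least accepting string of length 3.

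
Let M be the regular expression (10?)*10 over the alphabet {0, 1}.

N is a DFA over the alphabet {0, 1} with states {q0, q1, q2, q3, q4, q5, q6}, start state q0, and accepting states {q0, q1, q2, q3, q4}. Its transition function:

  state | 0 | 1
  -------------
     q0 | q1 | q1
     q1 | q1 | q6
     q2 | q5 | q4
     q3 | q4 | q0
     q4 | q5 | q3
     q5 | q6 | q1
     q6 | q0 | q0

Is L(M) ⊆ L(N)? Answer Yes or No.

Yes

Converting the expression M to a DFA (subset construction, then merging equivalent states) gives the minimal DFA with states {m0, m1, m2, m3}, start state m0, accepting states {m3} and transitions m0: 0→m1, 1→m2; m1: 0→m1, 1→m1; m2: 0→m3, 1→m2; m3: 0→m1, 1→m2.
Exploring the product automaton M × N from the start pair (m0, q0), following both machines on each input symbol, reaches 9 state pairs: (m0, q0), (m1, q1), (m2, q1), (m1, q6), (m3, q1), (m2, q6), (m1, q0), (m3, q0), (m2, q0).
M accepts in {m3} and N accepts in {q0, q1, q2, q3, q4}. The reachable pairs whose M-component is accepting are (m3, q1), (m3, q0); in each of them the N-component is accepting too, so the product for L(M) \ L(N) (M-component accepting, N-component rejecting) has no reachable accepting pair and the difference is empty.
Hence every string in L(M) is also in L(N).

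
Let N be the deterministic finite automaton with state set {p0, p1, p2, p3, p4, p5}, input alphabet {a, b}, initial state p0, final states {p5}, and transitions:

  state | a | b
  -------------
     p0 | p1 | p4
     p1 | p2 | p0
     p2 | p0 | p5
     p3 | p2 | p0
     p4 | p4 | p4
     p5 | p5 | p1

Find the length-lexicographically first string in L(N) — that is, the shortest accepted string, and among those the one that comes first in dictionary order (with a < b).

aab

A breadth-first search from p0 reaches an accepting state first via the path p0 → p1 → p2 → p5 on input aab.
No string of length < 3 is accepted (BFS exhausts all shorter strings without reaching an accepting state), and aab is the lexicographically least accepting string of length 3.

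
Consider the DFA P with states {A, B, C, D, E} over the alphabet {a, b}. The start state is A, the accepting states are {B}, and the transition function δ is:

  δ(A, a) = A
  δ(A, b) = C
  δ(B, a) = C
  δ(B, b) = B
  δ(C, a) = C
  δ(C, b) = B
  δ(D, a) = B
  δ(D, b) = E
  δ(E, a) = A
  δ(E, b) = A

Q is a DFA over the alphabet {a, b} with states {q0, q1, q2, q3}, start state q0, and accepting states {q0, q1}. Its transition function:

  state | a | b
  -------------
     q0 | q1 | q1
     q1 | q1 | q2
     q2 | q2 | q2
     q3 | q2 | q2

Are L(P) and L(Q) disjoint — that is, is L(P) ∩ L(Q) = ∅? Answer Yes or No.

Exploring the product automaton P × Q from the start pair (A, q0), following both machines on each input symbol, reaches 5 state pairs: (A, q0), (A, q1), (C, q1), (C, q2), (B, q2).
P accepts in {B} and Q accepts in {q0, q1}; no reachable pair has both components accepting, so no string drives both machines to acceptance simultaneously and L(P) ∩ L(Q) = ∅.
So no string is accepted by both, and the intersection is empty.

Yes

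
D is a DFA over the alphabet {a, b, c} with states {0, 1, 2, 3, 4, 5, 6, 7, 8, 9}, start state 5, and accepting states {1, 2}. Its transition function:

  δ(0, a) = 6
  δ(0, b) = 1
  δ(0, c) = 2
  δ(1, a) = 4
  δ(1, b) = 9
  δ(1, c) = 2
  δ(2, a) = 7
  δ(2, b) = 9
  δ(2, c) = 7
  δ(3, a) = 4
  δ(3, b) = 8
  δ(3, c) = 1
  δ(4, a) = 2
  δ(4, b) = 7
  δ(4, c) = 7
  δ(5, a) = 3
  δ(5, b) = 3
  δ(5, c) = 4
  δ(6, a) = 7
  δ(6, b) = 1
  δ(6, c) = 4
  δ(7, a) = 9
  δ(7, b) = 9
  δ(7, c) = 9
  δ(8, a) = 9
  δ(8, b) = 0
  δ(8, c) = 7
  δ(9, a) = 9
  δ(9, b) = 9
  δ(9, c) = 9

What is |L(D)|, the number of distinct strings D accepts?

The useful subgraph on states {0, 1, 2, 3, 4, 5, 6, 8} is acyclic, so L(D) is finite; the longest accepting path visits 8 useful states, giving maximum string length 7.
Counting accepting paths from 5 by length: 3 of length 2, 4 of length 3, 6 of length 4, 4 of length 5, 6 of length 6, 2 of length 7. Total 25.

25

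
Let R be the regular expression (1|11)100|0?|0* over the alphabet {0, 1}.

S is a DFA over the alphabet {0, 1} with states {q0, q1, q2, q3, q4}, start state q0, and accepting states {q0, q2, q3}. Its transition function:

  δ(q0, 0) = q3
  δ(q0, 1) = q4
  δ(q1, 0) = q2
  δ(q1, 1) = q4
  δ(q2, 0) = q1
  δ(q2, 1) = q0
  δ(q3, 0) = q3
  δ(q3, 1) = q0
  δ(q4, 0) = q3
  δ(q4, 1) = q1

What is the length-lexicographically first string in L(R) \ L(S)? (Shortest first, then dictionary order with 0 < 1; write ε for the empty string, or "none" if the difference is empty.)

The string 1100 is accepted by R but not by S.
No shorter string lies in the difference, and 1100 is the lexicographically first length-4 string in L(R) \ L(S).

1100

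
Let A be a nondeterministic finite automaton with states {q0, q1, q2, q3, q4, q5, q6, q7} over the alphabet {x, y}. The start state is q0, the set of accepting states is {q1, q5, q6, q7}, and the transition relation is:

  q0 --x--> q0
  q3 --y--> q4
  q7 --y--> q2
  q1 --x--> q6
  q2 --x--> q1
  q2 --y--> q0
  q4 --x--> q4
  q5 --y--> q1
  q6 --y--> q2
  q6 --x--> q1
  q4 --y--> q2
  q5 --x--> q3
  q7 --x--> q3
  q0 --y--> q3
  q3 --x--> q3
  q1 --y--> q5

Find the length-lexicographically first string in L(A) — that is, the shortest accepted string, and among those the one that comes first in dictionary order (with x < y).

A breadth-first search from q0 reaches an accepting state first via the path q0 → q3 → q4 → q2 → q1 on input yyyx.
No string of length < 4 is accepted (BFS exhausts all shorter strings without reaching an accepting state), and yyyx is the lexicographically least accepting string of length 4.

yyyx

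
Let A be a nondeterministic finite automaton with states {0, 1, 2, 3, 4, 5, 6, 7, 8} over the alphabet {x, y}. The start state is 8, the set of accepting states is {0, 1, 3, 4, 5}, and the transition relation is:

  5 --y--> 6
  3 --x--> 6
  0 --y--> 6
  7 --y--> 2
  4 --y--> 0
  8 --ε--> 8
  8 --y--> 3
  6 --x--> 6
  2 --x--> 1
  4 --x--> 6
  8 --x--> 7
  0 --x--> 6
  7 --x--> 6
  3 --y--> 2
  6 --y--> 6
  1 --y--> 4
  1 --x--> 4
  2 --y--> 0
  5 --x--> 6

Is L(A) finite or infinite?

finite

The useful states (reachable from 8 and able to reach an accepting state) are {0, 1, 2, 3, 4, 7, 8}.
Restricted to these states the transition graph has no cycle, so every accepting path has bounded length and L is finite.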